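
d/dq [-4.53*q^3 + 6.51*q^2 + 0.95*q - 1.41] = -13.59*q^2 + 13.02*q + 0.95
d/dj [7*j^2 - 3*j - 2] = 14*j - 3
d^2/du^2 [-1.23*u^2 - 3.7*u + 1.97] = -2.46000000000000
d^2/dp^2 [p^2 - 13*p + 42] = 2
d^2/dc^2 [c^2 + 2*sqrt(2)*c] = 2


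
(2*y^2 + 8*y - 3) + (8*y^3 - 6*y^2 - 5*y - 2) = 8*y^3 - 4*y^2 + 3*y - 5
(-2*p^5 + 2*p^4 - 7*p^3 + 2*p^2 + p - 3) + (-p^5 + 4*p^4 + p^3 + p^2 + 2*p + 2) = -3*p^5 + 6*p^4 - 6*p^3 + 3*p^2 + 3*p - 1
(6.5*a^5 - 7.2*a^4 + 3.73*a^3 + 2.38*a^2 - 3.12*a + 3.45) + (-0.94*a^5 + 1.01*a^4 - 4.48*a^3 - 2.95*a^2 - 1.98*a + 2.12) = 5.56*a^5 - 6.19*a^4 - 0.75*a^3 - 0.57*a^2 - 5.1*a + 5.57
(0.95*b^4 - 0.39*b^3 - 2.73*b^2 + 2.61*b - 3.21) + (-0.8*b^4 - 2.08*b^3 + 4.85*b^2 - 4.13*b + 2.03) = 0.15*b^4 - 2.47*b^3 + 2.12*b^2 - 1.52*b - 1.18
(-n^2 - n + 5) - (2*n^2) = -3*n^2 - n + 5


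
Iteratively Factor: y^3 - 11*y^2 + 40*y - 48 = (y - 4)*(y^2 - 7*y + 12) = (y - 4)^2*(y - 3)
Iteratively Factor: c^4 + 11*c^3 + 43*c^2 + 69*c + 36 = (c + 4)*(c^3 + 7*c^2 + 15*c + 9) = (c + 1)*(c + 4)*(c^2 + 6*c + 9) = (c + 1)*(c + 3)*(c + 4)*(c + 3)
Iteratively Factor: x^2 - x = (x)*(x - 1)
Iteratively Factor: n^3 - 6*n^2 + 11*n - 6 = (n - 2)*(n^2 - 4*n + 3) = (n - 2)*(n - 1)*(n - 3)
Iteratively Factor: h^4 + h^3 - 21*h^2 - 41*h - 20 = (h + 1)*(h^3 - 21*h - 20) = (h - 5)*(h + 1)*(h^2 + 5*h + 4) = (h - 5)*(h + 1)*(h + 4)*(h + 1)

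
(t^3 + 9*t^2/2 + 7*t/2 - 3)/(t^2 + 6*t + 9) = (t^2 + 3*t/2 - 1)/(t + 3)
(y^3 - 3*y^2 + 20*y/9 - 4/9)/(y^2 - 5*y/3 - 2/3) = (9*y^2 - 9*y + 2)/(3*(3*y + 1))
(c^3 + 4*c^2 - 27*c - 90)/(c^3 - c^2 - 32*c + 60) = (c + 3)/(c - 2)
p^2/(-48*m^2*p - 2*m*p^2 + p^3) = p/(-48*m^2 - 2*m*p + p^2)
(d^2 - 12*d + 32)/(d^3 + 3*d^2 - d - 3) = (d^2 - 12*d + 32)/(d^3 + 3*d^2 - d - 3)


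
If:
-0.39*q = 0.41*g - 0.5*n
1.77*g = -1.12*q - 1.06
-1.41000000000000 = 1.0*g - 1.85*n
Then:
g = -1.57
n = -0.09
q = 1.54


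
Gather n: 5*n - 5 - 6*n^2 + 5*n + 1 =-6*n^2 + 10*n - 4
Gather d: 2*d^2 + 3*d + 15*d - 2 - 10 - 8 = 2*d^2 + 18*d - 20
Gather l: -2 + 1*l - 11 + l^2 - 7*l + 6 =l^2 - 6*l - 7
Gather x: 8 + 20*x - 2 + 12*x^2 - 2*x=12*x^2 + 18*x + 6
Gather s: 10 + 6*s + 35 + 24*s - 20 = 30*s + 25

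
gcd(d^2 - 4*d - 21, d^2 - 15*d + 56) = d - 7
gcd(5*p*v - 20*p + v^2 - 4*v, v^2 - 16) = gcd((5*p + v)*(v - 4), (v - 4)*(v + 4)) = v - 4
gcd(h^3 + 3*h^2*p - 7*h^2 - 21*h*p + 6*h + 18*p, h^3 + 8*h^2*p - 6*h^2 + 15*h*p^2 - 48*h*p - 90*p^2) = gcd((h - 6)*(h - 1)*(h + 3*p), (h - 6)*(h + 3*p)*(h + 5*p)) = h^2 + 3*h*p - 6*h - 18*p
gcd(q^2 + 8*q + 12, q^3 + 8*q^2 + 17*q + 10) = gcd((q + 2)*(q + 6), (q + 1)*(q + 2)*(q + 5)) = q + 2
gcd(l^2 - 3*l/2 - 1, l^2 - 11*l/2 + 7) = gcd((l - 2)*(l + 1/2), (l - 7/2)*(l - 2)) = l - 2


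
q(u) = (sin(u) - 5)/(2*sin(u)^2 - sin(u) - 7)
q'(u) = (-4*sin(u)*cos(u) + cos(u))*(sin(u) - 5)/(2*sin(u)^2 - sin(u) - 7)^2 + cos(u)/(2*sin(u)^2 - sin(u) - 7)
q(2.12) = 0.65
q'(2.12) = -0.05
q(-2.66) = 0.89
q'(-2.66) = 0.52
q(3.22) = 0.73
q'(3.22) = 0.28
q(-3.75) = 0.64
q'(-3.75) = 0.02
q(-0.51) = 0.91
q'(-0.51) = -0.53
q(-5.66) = 0.64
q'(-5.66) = -0.02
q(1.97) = 0.66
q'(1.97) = -0.05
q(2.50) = 0.64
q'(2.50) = 0.01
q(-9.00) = 0.87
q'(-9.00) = 0.48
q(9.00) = 0.65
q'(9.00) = 0.07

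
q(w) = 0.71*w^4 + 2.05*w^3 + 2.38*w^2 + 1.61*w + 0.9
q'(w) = 2.84*w^3 + 6.15*w^2 + 4.76*w + 1.61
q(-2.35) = 5.31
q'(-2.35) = -12.47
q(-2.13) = 3.07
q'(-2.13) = -8.07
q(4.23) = 432.76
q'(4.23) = 346.74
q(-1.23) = 0.33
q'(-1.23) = -0.23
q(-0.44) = 0.50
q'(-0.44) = 0.46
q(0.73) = 4.34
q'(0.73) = 9.47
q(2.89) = 124.44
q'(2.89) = 135.28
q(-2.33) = 5.06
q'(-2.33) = -12.02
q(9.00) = 6360.93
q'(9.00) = 2612.96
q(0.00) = 0.90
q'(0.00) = 1.61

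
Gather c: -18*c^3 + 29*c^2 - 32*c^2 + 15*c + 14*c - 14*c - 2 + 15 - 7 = -18*c^3 - 3*c^2 + 15*c + 6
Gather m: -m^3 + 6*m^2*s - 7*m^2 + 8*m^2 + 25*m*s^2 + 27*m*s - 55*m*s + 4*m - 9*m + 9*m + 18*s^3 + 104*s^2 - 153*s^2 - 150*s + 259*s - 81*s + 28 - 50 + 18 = -m^3 + m^2*(6*s + 1) + m*(25*s^2 - 28*s + 4) + 18*s^3 - 49*s^2 + 28*s - 4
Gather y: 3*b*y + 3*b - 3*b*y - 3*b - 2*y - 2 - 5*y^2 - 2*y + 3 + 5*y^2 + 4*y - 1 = 0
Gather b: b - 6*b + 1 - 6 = -5*b - 5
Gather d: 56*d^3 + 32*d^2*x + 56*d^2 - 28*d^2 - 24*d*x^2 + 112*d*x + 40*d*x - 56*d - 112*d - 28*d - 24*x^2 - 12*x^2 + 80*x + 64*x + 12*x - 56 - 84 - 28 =56*d^3 + d^2*(32*x + 28) + d*(-24*x^2 + 152*x - 196) - 36*x^2 + 156*x - 168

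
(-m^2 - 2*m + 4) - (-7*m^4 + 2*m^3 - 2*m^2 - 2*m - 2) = 7*m^4 - 2*m^3 + m^2 + 6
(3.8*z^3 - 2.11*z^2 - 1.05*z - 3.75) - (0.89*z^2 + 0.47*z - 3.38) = 3.8*z^3 - 3.0*z^2 - 1.52*z - 0.37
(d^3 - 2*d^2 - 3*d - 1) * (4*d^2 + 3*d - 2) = 4*d^5 - 5*d^4 - 20*d^3 - 9*d^2 + 3*d + 2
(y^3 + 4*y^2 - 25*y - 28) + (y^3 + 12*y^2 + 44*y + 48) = 2*y^3 + 16*y^2 + 19*y + 20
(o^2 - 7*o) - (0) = o^2 - 7*o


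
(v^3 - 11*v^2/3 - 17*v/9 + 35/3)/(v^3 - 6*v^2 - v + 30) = (9*v^2 - 6*v - 35)/(9*(v^2 - 3*v - 10))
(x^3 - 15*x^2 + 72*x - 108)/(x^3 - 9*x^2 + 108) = (x - 3)/(x + 3)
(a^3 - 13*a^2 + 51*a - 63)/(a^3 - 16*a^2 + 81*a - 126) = (a - 3)/(a - 6)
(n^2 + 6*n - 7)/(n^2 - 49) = (n - 1)/(n - 7)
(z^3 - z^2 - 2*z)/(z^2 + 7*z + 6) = z*(z - 2)/(z + 6)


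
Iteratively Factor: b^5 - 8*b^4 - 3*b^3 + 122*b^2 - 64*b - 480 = (b + 2)*(b^4 - 10*b^3 + 17*b^2 + 88*b - 240) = (b - 5)*(b + 2)*(b^3 - 5*b^2 - 8*b + 48) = (b - 5)*(b - 4)*(b + 2)*(b^2 - b - 12) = (b - 5)*(b - 4)*(b + 2)*(b + 3)*(b - 4)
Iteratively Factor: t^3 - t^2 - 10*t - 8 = (t + 2)*(t^2 - 3*t - 4) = (t - 4)*(t + 2)*(t + 1)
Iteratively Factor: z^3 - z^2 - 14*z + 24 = (z - 2)*(z^2 + z - 12) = (z - 3)*(z - 2)*(z + 4)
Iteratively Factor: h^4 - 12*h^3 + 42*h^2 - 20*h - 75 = (h - 5)*(h^3 - 7*h^2 + 7*h + 15) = (h - 5)*(h - 3)*(h^2 - 4*h - 5) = (h - 5)^2*(h - 3)*(h + 1)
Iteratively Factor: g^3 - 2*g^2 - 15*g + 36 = (g - 3)*(g^2 + g - 12) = (g - 3)^2*(g + 4)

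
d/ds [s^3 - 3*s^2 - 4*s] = 3*s^2 - 6*s - 4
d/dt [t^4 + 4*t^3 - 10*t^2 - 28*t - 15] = 4*t^3 + 12*t^2 - 20*t - 28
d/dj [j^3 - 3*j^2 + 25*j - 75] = 3*j^2 - 6*j + 25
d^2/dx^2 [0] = 0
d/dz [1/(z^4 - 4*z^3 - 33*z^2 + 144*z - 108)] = 2*(-2*z^3 + 6*z^2 + 33*z - 72)/(-z^4 + 4*z^3 + 33*z^2 - 144*z + 108)^2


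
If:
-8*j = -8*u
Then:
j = u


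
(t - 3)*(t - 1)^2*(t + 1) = t^4 - 4*t^3 + 2*t^2 + 4*t - 3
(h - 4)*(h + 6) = h^2 + 2*h - 24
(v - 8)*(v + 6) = v^2 - 2*v - 48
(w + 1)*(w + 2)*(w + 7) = w^3 + 10*w^2 + 23*w + 14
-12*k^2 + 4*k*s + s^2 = (-2*k + s)*(6*k + s)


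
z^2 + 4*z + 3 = (z + 1)*(z + 3)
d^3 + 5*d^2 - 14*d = d*(d - 2)*(d + 7)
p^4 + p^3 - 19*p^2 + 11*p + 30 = (p - 3)*(p - 2)*(p + 1)*(p + 5)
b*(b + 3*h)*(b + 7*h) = b^3 + 10*b^2*h + 21*b*h^2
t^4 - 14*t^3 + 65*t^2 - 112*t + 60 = (t - 6)*(t - 5)*(t - 2)*(t - 1)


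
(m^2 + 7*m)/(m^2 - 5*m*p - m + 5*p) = m*(m + 7)/(m^2 - 5*m*p - m + 5*p)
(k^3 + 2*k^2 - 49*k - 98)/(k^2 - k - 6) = (k^2 - 49)/(k - 3)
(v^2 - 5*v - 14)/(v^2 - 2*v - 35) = (v + 2)/(v + 5)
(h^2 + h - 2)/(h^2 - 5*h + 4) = (h + 2)/(h - 4)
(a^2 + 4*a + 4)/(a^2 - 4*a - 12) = (a + 2)/(a - 6)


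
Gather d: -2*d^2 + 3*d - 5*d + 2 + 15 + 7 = -2*d^2 - 2*d + 24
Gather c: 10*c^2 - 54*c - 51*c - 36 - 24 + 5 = 10*c^2 - 105*c - 55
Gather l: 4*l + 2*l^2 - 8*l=2*l^2 - 4*l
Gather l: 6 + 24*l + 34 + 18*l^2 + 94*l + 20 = 18*l^2 + 118*l + 60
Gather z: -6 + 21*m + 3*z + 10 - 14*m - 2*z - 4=7*m + z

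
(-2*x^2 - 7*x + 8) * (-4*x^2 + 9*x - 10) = 8*x^4 + 10*x^3 - 75*x^2 + 142*x - 80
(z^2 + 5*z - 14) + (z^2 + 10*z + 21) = 2*z^2 + 15*z + 7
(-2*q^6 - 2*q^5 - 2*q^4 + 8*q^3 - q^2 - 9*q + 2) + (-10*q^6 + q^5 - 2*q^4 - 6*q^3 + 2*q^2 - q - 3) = -12*q^6 - q^5 - 4*q^4 + 2*q^3 + q^2 - 10*q - 1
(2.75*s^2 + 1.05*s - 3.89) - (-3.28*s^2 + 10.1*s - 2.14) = 6.03*s^2 - 9.05*s - 1.75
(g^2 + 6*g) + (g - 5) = g^2 + 7*g - 5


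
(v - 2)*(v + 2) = v^2 - 4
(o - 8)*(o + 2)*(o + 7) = o^3 + o^2 - 58*o - 112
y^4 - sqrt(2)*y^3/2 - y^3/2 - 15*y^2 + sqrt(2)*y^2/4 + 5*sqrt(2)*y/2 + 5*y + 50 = (y - 5/2)*(y + 2)*(y - 5*sqrt(2)/2)*(y + 2*sqrt(2))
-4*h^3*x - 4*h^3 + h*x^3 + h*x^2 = (-2*h + x)*(2*h + x)*(h*x + h)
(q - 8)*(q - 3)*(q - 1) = q^3 - 12*q^2 + 35*q - 24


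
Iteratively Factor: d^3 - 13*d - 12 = (d - 4)*(d^2 + 4*d + 3) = (d - 4)*(d + 1)*(d + 3)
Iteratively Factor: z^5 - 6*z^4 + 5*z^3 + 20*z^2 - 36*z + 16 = (z - 1)*(z^4 - 5*z^3 + 20*z - 16) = (z - 4)*(z - 1)*(z^3 - z^2 - 4*z + 4) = (z - 4)*(z - 2)*(z - 1)*(z^2 + z - 2) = (z - 4)*(z - 2)*(z - 1)*(z + 2)*(z - 1)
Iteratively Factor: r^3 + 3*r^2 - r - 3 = (r - 1)*(r^2 + 4*r + 3) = (r - 1)*(r + 3)*(r + 1)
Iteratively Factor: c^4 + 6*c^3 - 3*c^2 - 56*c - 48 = (c - 3)*(c^3 + 9*c^2 + 24*c + 16) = (c - 3)*(c + 1)*(c^2 + 8*c + 16) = (c - 3)*(c + 1)*(c + 4)*(c + 4)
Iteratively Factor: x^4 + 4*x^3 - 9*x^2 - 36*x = (x - 3)*(x^3 + 7*x^2 + 12*x) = x*(x - 3)*(x^2 + 7*x + 12) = x*(x - 3)*(x + 4)*(x + 3)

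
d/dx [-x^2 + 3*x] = 3 - 2*x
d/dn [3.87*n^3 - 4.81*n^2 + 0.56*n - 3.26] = 11.61*n^2 - 9.62*n + 0.56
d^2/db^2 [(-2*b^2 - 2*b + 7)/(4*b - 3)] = 140/(64*b^3 - 144*b^2 + 108*b - 27)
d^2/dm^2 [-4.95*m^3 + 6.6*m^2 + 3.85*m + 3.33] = 13.2 - 29.7*m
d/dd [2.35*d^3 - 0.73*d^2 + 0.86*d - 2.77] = 7.05*d^2 - 1.46*d + 0.86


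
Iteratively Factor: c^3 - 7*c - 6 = (c - 3)*(c^2 + 3*c + 2) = (c - 3)*(c + 1)*(c + 2)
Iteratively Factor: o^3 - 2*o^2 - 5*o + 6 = (o + 2)*(o^2 - 4*o + 3) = (o - 1)*(o + 2)*(o - 3)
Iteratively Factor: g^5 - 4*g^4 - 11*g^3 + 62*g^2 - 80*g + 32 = (g - 1)*(g^4 - 3*g^3 - 14*g^2 + 48*g - 32) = (g - 1)^2*(g^3 - 2*g^2 - 16*g + 32) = (g - 4)*(g - 1)^2*(g^2 + 2*g - 8) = (g - 4)*(g - 2)*(g - 1)^2*(g + 4)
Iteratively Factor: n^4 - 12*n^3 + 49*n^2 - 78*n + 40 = (n - 5)*(n^3 - 7*n^2 + 14*n - 8) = (n - 5)*(n - 1)*(n^2 - 6*n + 8) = (n - 5)*(n - 2)*(n - 1)*(n - 4)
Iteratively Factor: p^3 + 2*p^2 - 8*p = (p - 2)*(p^2 + 4*p) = p*(p - 2)*(p + 4)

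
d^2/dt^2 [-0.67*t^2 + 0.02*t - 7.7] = -1.34000000000000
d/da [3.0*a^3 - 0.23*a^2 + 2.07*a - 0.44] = 9.0*a^2 - 0.46*a + 2.07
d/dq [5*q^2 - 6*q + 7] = 10*q - 6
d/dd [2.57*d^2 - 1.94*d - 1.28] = 5.14*d - 1.94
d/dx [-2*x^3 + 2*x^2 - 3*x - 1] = -6*x^2 + 4*x - 3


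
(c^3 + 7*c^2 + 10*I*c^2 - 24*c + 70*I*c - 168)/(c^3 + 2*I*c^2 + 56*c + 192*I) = (c + 7)/(c - 8*I)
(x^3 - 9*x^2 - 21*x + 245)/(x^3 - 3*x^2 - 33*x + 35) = (x - 7)/(x - 1)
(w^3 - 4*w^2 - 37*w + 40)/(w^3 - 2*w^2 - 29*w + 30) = (w - 8)/(w - 6)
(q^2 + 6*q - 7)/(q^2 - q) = (q + 7)/q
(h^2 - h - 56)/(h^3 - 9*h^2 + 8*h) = (h + 7)/(h*(h - 1))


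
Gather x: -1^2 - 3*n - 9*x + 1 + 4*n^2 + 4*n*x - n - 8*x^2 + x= 4*n^2 - 4*n - 8*x^2 + x*(4*n - 8)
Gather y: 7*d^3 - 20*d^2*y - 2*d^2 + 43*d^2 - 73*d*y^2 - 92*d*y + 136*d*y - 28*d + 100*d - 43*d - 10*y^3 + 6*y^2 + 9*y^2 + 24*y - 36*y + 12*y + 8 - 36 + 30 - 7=7*d^3 + 41*d^2 + 29*d - 10*y^3 + y^2*(15 - 73*d) + y*(-20*d^2 + 44*d) - 5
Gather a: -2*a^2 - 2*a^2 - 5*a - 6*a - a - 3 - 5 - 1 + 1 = -4*a^2 - 12*a - 8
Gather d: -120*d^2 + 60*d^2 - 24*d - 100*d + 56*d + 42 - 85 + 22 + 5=-60*d^2 - 68*d - 16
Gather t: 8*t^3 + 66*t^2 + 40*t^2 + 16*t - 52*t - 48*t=8*t^3 + 106*t^2 - 84*t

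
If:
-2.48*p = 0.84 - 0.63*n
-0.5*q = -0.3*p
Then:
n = 6.56084656084656*q + 1.33333333333333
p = 1.66666666666667*q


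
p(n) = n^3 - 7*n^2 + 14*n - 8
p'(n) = 3*n^2 - 14*n + 14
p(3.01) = -2.01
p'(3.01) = -0.96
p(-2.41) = -96.39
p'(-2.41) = 65.16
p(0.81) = -0.72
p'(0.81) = 4.63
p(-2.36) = -93.17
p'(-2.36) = 63.75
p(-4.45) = -297.04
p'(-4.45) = 135.71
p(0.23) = -5.14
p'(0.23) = 10.94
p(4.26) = 1.92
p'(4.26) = 8.80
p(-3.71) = -207.35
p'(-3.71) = 107.23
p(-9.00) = -1430.00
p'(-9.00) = 383.00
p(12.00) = 880.00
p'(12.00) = 278.00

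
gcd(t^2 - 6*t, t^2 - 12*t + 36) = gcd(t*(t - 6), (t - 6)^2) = t - 6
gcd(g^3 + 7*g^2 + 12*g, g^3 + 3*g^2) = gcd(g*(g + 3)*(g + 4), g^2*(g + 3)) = g^2 + 3*g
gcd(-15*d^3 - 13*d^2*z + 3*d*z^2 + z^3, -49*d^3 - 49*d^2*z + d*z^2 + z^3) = d + z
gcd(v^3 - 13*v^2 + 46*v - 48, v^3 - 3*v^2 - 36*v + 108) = v - 3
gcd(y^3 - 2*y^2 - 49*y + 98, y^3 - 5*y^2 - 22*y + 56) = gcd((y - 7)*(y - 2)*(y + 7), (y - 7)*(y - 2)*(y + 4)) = y^2 - 9*y + 14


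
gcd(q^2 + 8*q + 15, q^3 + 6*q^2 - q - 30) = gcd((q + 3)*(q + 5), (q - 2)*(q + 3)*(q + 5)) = q^2 + 8*q + 15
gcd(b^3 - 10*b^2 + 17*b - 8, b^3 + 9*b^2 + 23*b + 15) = 1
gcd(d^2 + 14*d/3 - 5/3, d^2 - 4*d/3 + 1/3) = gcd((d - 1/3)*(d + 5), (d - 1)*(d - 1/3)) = d - 1/3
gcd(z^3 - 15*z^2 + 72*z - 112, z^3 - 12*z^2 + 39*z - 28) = z^2 - 11*z + 28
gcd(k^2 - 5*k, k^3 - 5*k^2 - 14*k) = k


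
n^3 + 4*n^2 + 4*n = n*(n + 2)^2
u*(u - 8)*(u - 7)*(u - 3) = u^4 - 18*u^3 + 101*u^2 - 168*u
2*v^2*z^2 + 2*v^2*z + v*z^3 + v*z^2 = z*(2*v + z)*(v*z + v)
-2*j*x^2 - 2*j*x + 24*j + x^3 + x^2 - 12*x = (-2*j + x)*(x - 3)*(x + 4)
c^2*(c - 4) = c^3 - 4*c^2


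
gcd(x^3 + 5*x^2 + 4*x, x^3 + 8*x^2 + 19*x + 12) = x^2 + 5*x + 4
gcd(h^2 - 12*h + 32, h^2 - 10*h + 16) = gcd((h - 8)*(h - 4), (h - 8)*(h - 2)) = h - 8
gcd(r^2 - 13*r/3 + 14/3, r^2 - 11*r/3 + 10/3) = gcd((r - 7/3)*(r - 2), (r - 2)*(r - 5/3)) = r - 2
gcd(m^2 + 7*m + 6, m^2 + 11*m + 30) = m + 6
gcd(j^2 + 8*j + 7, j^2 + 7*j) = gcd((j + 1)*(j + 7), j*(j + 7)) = j + 7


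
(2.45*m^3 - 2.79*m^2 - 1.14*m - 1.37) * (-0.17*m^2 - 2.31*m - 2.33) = -0.4165*m^5 - 5.1852*m^4 + 0.9302*m^3 + 9.367*m^2 + 5.8209*m + 3.1921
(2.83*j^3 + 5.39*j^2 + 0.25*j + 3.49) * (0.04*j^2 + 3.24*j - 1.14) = 0.1132*j^5 + 9.3848*j^4 + 14.2474*j^3 - 5.195*j^2 + 11.0226*j - 3.9786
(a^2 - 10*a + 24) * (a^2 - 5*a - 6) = a^4 - 15*a^3 + 68*a^2 - 60*a - 144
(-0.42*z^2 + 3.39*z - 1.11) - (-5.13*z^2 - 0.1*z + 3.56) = 4.71*z^2 + 3.49*z - 4.67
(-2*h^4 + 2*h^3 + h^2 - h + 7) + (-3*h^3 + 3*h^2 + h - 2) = -2*h^4 - h^3 + 4*h^2 + 5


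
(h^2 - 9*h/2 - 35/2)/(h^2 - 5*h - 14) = (h + 5/2)/(h + 2)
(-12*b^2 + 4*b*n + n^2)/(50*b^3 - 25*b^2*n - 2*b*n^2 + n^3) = (-6*b - n)/(25*b^2 - n^2)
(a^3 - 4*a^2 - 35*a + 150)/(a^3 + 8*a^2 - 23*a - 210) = (a - 5)/(a + 7)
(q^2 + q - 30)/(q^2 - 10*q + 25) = (q + 6)/(q - 5)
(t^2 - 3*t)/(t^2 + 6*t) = (t - 3)/(t + 6)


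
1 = 1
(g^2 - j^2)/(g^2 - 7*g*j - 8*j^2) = (g - j)/(g - 8*j)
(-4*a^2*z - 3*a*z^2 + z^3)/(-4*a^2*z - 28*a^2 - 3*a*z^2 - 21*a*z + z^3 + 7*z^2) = z/(z + 7)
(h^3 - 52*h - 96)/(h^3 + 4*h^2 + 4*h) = (h^2 - 2*h - 48)/(h*(h + 2))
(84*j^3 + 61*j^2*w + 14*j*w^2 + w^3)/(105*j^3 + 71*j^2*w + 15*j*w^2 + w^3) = (4*j + w)/(5*j + w)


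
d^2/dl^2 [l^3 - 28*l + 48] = 6*l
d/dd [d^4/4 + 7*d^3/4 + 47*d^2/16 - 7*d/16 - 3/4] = d^3 + 21*d^2/4 + 47*d/8 - 7/16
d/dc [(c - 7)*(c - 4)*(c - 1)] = 3*c^2 - 24*c + 39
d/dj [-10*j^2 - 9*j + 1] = -20*j - 9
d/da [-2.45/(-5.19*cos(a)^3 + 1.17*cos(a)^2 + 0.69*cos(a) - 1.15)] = (38.1465*cos(a)^2 - 5.733*cos(a) - 1.6905)*sin(a)/(5.19*cos(a)^3 - 1.17*cos(a)^2 - 0.69*cos(a) + 1.15)^2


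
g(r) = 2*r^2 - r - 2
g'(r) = 4*r - 1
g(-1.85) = 6.70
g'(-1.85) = -8.40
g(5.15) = 45.90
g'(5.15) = 19.60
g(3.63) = 20.72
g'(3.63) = 13.52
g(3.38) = 17.47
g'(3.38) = 12.52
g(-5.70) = 68.68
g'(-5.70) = -23.80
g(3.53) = 19.39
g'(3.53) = 13.12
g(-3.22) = 21.96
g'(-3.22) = -13.88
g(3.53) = 19.39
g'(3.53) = 13.12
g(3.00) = 13.00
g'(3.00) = 11.00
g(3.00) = 13.00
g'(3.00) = 11.00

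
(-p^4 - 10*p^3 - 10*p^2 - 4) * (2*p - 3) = -2*p^5 - 17*p^4 + 10*p^3 + 30*p^2 - 8*p + 12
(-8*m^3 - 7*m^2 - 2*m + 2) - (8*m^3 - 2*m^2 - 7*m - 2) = -16*m^3 - 5*m^2 + 5*m + 4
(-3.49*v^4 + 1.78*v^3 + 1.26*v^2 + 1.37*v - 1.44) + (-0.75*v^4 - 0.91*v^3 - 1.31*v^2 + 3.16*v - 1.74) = -4.24*v^4 + 0.87*v^3 - 0.05*v^2 + 4.53*v - 3.18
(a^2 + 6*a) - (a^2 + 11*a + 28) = -5*a - 28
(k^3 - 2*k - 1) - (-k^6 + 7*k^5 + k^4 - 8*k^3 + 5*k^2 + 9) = k^6 - 7*k^5 - k^4 + 9*k^3 - 5*k^2 - 2*k - 10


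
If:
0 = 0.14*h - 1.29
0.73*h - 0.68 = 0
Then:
No Solution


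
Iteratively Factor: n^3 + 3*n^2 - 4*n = (n + 4)*(n^2 - n) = (n - 1)*(n + 4)*(n)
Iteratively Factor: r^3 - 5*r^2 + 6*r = (r - 2)*(r^2 - 3*r) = (r - 3)*(r - 2)*(r)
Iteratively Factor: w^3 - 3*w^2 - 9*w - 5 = (w + 1)*(w^2 - 4*w - 5) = (w + 1)^2*(w - 5)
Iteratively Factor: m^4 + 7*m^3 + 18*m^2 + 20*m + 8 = (m + 1)*(m^3 + 6*m^2 + 12*m + 8) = (m + 1)*(m + 2)*(m^2 + 4*m + 4) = (m + 1)*(m + 2)^2*(m + 2)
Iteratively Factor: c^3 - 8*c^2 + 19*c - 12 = (c - 4)*(c^2 - 4*c + 3) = (c - 4)*(c - 3)*(c - 1)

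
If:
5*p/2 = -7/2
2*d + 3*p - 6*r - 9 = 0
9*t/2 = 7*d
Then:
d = 9*t/14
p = -7/5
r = 3*t/14 - 11/5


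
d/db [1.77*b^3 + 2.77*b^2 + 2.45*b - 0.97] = 5.31*b^2 + 5.54*b + 2.45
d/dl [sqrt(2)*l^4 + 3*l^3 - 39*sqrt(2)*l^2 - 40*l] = 4*sqrt(2)*l^3 + 9*l^2 - 78*sqrt(2)*l - 40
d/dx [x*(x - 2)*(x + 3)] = 3*x^2 + 2*x - 6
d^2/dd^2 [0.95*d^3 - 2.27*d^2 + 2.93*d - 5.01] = 5.7*d - 4.54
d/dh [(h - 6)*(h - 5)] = 2*h - 11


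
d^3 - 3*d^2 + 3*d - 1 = (d - 1)^3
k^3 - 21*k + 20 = (k - 4)*(k - 1)*(k + 5)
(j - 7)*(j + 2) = j^2 - 5*j - 14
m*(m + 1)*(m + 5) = m^3 + 6*m^2 + 5*m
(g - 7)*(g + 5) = g^2 - 2*g - 35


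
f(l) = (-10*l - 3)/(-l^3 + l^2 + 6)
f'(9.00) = -0.04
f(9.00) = 0.14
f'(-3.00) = 0.27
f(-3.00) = 0.64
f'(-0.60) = -1.36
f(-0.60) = 0.46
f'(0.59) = -1.60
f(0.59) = -1.45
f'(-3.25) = 0.24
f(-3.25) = 0.58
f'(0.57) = -1.59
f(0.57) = -1.42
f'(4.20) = -0.59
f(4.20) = 0.89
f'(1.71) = -9.54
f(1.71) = -5.12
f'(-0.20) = -1.67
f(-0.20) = -0.17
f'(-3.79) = 0.18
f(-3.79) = 0.47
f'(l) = (-10*l - 3)*(3*l^2 - 2*l)/(-l^3 + l^2 + 6)^2 - 10/(-l^3 + l^2 + 6) = (10*l^3 - 10*l^2 - l*(3*l - 2)*(10*l + 3) - 60)/(-l^3 + l^2 + 6)^2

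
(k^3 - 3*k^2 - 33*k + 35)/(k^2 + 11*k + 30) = (k^2 - 8*k + 7)/(k + 6)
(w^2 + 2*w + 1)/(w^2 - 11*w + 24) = (w^2 + 2*w + 1)/(w^2 - 11*w + 24)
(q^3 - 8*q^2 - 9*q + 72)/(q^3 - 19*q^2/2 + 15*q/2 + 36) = 2*(q + 3)/(2*q + 3)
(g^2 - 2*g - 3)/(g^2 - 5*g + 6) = (g + 1)/(g - 2)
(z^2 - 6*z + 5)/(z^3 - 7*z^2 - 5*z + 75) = (z - 1)/(z^2 - 2*z - 15)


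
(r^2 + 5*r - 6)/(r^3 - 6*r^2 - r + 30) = (r^2 + 5*r - 6)/(r^3 - 6*r^2 - r + 30)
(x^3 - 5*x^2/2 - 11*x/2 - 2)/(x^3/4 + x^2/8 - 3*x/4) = 4*(2*x^3 - 5*x^2 - 11*x - 4)/(x*(2*x^2 + x - 6))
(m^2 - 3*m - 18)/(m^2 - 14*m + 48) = (m + 3)/(m - 8)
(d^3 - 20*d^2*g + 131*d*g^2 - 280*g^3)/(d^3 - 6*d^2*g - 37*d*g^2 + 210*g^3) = (d - 8*g)/(d + 6*g)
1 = 1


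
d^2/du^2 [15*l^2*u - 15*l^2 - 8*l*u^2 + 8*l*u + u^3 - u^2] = -16*l + 6*u - 2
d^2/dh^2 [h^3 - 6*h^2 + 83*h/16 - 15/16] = 6*h - 12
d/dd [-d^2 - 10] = -2*d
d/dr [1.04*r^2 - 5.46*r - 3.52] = 2.08*r - 5.46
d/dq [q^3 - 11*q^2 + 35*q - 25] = 3*q^2 - 22*q + 35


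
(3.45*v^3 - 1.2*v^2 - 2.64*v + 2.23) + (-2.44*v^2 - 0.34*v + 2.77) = 3.45*v^3 - 3.64*v^2 - 2.98*v + 5.0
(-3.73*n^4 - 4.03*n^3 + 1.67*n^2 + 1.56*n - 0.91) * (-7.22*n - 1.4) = 26.9306*n^5 + 34.3186*n^4 - 6.4154*n^3 - 13.6012*n^2 + 4.3862*n + 1.274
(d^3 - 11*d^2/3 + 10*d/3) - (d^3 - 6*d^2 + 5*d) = 7*d^2/3 - 5*d/3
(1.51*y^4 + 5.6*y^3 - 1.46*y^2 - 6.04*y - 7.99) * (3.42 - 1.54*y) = -2.3254*y^5 - 3.4598*y^4 + 21.4004*y^3 + 4.3084*y^2 - 8.3522*y - 27.3258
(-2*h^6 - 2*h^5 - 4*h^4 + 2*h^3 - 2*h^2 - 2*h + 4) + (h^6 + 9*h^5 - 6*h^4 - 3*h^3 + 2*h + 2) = -h^6 + 7*h^5 - 10*h^4 - h^3 - 2*h^2 + 6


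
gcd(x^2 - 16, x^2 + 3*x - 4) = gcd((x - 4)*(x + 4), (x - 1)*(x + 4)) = x + 4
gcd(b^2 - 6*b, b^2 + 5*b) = b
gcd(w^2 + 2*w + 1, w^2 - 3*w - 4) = w + 1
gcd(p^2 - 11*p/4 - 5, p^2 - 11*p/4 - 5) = p^2 - 11*p/4 - 5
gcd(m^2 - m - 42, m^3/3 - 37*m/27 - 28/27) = 1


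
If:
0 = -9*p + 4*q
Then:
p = 4*q/9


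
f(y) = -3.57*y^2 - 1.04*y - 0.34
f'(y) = -7.14*y - 1.04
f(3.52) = -48.23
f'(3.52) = -26.17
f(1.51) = -10.05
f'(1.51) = -11.82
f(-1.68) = -8.67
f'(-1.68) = 10.96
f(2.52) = -25.63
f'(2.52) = -19.03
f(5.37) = -108.87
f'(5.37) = -39.38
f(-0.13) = -0.27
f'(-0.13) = -0.11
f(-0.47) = -0.64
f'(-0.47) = 2.32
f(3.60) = -50.35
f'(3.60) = -26.74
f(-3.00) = -29.35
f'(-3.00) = 20.38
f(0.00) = -0.34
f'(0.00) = -1.04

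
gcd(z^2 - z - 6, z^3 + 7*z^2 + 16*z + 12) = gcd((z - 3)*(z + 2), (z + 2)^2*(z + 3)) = z + 2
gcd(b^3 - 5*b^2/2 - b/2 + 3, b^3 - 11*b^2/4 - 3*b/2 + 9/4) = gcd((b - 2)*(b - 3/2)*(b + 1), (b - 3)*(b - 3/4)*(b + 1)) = b + 1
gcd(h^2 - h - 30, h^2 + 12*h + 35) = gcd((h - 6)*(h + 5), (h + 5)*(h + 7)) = h + 5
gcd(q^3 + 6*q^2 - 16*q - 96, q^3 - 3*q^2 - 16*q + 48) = q^2 - 16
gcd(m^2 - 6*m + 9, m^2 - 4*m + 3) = m - 3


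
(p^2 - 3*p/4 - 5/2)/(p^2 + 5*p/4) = (p - 2)/p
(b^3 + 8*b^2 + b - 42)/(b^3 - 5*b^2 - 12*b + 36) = (b + 7)/(b - 6)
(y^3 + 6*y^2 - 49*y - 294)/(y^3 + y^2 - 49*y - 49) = (y + 6)/(y + 1)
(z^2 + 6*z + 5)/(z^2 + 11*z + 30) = (z + 1)/(z + 6)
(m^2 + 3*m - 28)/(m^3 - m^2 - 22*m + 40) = (m + 7)/(m^2 + 3*m - 10)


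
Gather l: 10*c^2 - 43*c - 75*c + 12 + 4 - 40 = 10*c^2 - 118*c - 24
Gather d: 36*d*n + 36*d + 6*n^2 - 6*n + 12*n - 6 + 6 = d*(36*n + 36) + 6*n^2 + 6*n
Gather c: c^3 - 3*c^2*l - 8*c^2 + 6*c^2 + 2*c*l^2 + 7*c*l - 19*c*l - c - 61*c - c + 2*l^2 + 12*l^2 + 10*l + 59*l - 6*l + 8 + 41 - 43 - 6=c^3 + c^2*(-3*l - 2) + c*(2*l^2 - 12*l - 63) + 14*l^2 + 63*l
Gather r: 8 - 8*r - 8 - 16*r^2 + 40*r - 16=-16*r^2 + 32*r - 16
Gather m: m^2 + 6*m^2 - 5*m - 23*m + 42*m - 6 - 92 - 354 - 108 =7*m^2 + 14*m - 560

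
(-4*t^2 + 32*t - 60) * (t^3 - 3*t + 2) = -4*t^5 + 32*t^4 - 48*t^3 - 104*t^2 + 244*t - 120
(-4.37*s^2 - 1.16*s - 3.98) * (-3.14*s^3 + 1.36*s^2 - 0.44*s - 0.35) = 13.7218*s^5 - 2.3008*s^4 + 12.8424*s^3 - 3.3729*s^2 + 2.1572*s + 1.393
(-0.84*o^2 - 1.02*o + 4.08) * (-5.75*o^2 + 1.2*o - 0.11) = 4.83*o^4 + 4.857*o^3 - 24.5916*o^2 + 5.0082*o - 0.4488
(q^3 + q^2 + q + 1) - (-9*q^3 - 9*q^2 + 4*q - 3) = 10*q^3 + 10*q^2 - 3*q + 4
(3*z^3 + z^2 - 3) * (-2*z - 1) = -6*z^4 - 5*z^3 - z^2 + 6*z + 3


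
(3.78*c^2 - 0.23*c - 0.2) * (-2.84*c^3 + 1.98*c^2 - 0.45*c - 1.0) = -10.7352*c^5 + 8.1376*c^4 - 1.5884*c^3 - 4.0725*c^2 + 0.32*c + 0.2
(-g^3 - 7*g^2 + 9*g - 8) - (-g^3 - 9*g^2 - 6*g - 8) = 2*g^2 + 15*g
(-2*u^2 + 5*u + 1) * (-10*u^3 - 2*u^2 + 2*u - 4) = 20*u^5 - 46*u^4 - 24*u^3 + 16*u^2 - 18*u - 4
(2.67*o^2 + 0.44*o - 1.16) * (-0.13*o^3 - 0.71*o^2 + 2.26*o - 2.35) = -0.3471*o^5 - 1.9529*o^4 + 5.8726*o^3 - 4.4565*o^2 - 3.6556*o + 2.726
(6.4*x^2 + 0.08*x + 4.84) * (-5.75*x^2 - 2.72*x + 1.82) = -36.8*x^4 - 17.868*x^3 - 16.3996*x^2 - 13.0192*x + 8.8088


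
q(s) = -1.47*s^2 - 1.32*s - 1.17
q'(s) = -2.94*s - 1.32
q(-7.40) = -71.90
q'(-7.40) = 20.44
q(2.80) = -16.39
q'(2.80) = -9.55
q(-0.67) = -0.95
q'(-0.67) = 0.65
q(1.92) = -9.12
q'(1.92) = -6.96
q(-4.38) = -23.59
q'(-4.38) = 11.56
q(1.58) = -6.93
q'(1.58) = -5.97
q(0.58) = -2.43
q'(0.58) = -3.03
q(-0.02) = -1.14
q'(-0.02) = -1.26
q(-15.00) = -312.12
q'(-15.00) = 42.78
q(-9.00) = -108.36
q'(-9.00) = 25.14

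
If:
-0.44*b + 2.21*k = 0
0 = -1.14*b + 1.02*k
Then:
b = 0.00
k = 0.00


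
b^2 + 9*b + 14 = (b + 2)*(b + 7)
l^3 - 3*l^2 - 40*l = l*(l - 8)*(l + 5)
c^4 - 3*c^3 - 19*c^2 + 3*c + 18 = (c - 6)*(c - 1)*(c + 1)*(c + 3)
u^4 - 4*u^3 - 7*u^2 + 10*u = u*(u - 5)*(u - 1)*(u + 2)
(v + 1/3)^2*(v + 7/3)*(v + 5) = v^4 + 8*v^3 + 50*v^2/3 + 232*v/27 + 35/27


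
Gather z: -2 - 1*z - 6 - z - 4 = -2*z - 12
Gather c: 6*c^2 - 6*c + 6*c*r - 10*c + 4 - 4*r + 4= 6*c^2 + c*(6*r - 16) - 4*r + 8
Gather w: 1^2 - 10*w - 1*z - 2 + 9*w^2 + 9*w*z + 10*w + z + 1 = 9*w^2 + 9*w*z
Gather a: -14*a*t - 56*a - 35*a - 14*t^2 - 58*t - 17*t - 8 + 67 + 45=a*(-14*t - 91) - 14*t^2 - 75*t + 104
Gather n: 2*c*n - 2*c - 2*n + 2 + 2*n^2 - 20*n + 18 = -2*c + 2*n^2 + n*(2*c - 22) + 20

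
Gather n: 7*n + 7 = 7*n + 7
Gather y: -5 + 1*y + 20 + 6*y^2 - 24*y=6*y^2 - 23*y + 15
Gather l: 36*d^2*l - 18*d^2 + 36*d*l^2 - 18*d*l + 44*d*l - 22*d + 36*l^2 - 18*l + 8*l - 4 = -18*d^2 - 22*d + l^2*(36*d + 36) + l*(36*d^2 + 26*d - 10) - 4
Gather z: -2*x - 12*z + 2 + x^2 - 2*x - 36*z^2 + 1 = x^2 - 4*x - 36*z^2 - 12*z + 3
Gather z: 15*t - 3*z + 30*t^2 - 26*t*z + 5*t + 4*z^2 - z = 30*t^2 + 20*t + 4*z^2 + z*(-26*t - 4)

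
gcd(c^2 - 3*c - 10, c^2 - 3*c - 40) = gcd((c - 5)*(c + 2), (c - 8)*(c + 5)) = 1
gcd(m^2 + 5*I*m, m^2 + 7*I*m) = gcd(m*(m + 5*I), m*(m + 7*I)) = m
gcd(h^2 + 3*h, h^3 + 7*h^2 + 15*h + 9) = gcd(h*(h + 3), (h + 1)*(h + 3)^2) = h + 3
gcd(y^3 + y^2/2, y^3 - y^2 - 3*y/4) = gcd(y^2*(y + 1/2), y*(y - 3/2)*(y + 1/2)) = y^2 + y/2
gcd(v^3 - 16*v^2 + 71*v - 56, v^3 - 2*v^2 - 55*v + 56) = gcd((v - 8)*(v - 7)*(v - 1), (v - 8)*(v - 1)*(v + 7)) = v^2 - 9*v + 8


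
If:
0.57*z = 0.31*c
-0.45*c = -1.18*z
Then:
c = 0.00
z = 0.00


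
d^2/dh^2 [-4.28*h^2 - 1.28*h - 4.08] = -8.56000000000000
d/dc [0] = 0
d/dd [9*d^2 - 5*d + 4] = 18*d - 5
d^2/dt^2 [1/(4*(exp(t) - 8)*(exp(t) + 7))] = (4*exp(3*t) - 3*exp(2*t) + 225*exp(t) - 56)*exp(t)/(4*(exp(6*t) - 3*exp(5*t) - 165*exp(4*t) + 335*exp(3*t) + 9240*exp(2*t) - 9408*exp(t) - 175616))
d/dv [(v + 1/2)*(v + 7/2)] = 2*v + 4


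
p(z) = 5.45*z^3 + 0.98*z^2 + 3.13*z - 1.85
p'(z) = 16.35*z^2 + 1.96*z + 3.13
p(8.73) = 3726.26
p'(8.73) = 1266.32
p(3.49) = 252.68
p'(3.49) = 209.12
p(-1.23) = -14.36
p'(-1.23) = 25.46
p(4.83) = 650.23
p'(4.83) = 394.02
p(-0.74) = -5.84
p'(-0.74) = 10.63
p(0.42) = 0.04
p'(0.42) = 6.84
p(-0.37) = -3.15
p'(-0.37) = 4.64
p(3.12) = 182.98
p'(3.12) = 168.40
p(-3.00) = -149.57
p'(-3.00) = 144.40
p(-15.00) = -18222.05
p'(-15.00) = 3652.48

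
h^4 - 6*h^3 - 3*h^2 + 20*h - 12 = (h - 6)*(h - 1)^2*(h + 2)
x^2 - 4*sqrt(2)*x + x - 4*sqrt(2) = (x + 1)*(x - 4*sqrt(2))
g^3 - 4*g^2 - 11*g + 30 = (g - 5)*(g - 2)*(g + 3)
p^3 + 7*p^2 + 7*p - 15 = (p - 1)*(p + 3)*(p + 5)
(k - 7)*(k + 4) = k^2 - 3*k - 28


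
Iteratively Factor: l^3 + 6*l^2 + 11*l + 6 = (l + 3)*(l^2 + 3*l + 2) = (l + 1)*(l + 3)*(l + 2)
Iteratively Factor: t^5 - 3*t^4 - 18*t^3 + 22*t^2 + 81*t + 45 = (t + 1)*(t^4 - 4*t^3 - 14*t^2 + 36*t + 45) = (t + 1)*(t + 3)*(t^3 - 7*t^2 + 7*t + 15) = (t + 1)^2*(t + 3)*(t^2 - 8*t + 15) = (t - 5)*(t + 1)^2*(t + 3)*(t - 3)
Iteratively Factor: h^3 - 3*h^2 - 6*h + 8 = (h - 4)*(h^2 + h - 2) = (h - 4)*(h - 1)*(h + 2)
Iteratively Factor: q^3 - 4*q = (q + 2)*(q^2 - 2*q) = (q - 2)*(q + 2)*(q)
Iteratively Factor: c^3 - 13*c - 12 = (c - 4)*(c^2 + 4*c + 3) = (c - 4)*(c + 3)*(c + 1)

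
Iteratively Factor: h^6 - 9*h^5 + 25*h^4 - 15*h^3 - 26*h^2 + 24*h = (h + 1)*(h^5 - 10*h^4 + 35*h^3 - 50*h^2 + 24*h) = (h - 3)*(h + 1)*(h^4 - 7*h^3 + 14*h^2 - 8*h) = (h - 3)*(h - 1)*(h + 1)*(h^3 - 6*h^2 + 8*h) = (h - 4)*(h - 3)*(h - 1)*(h + 1)*(h^2 - 2*h) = (h - 4)*(h - 3)*(h - 2)*(h - 1)*(h + 1)*(h)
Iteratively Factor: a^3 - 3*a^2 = (a)*(a^2 - 3*a) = a*(a - 3)*(a)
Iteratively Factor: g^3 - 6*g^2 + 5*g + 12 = (g - 4)*(g^2 - 2*g - 3) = (g - 4)*(g + 1)*(g - 3)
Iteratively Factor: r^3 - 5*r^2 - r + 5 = (r - 5)*(r^2 - 1) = (r - 5)*(r + 1)*(r - 1)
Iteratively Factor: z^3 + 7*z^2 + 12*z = (z + 4)*(z^2 + 3*z) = (z + 3)*(z + 4)*(z)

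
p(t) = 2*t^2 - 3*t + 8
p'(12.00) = 45.00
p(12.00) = 260.00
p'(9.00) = 33.00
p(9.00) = 143.00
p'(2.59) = 7.36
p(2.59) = 13.65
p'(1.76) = 4.04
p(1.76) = 8.92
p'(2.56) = 7.24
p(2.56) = 13.43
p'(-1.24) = -7.96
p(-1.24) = 14.80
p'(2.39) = 6.56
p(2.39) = 12.25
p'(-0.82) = -6.28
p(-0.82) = 11.80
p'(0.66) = -0.36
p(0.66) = 6.89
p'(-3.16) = -15.64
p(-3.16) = 37.45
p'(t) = 4*t - 3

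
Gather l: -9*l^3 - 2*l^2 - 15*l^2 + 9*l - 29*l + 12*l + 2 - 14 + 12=-9*l^3 - 17*l^2 - 8*l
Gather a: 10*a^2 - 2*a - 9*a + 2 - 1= 10*a^2 - 11*a + 1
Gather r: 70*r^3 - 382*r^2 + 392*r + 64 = 70*r^3 - 382*r^2 + 392*r + 64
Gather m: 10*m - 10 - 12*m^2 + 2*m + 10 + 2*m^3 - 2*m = 2*m^3 - 12*m^2 + 10*m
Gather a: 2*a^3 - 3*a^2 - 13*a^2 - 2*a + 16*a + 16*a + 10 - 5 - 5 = 2*a^3 - 16*a^2 + 30*a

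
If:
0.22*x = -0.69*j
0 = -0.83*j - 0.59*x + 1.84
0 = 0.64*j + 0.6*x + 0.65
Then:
No Solution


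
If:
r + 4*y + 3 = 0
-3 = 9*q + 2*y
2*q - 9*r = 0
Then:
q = -27/160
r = -3/80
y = -237/320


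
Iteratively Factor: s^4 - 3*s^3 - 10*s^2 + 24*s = (s)*(s^3 - 3*s^2 - 10*s + 24) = s*(s - 2)*(s^2 - s - 12) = s*(s - 2)*(s + 3)*(s - 4)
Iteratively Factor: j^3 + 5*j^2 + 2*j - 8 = (j + 4)*(j^2 + j - 2) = (j + 2)*(j + 4)*(j - 1)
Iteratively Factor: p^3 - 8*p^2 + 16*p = (p)*(p^2 - 8*p + 16) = p*(p - 4)*(p - 4)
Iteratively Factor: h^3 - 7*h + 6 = (h + 3)*(h^2 - 3*h + 2) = (h - 2)*(h + 3)*(h - 1)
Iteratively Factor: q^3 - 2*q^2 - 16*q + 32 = (q + 4)*(q^2 - 6*q + 8) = (q - 2)*(q + 4)*(q - 4)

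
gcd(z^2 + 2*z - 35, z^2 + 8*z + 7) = z + 7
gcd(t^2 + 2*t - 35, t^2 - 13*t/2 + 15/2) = t - 5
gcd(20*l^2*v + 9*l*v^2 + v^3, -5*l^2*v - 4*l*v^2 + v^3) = v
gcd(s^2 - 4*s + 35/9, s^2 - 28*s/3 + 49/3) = s - 7/3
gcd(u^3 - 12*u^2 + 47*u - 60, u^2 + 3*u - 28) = u - 4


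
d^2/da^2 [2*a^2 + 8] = 4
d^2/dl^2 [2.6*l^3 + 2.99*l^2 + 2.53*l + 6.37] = 15.6*l + 5.98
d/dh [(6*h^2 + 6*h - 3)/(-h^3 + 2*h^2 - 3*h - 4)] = 3*(2*h^4 + 4*h^3 - 13*h^2 - 12*h - 11)/(h^6 - 4*h^5 + 10*h^4 - 4*h^3 - 7*h^2 + 24*h + 16)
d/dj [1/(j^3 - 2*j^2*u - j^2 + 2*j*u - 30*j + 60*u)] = (-3*j^2 + 4*j*u + 2*j - 2*u + 30)/(j^3 - 2*j^2*u - j^2 + 2*j*u - 30*j + 60*u)^2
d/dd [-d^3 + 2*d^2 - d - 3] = -3*d^2 + 4*d - 1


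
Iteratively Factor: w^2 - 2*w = (w)*(w - 2)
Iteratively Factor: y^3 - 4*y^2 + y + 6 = (y + 1)*(y^2 - 5*y + 6) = (y - 3)*(y + 1)*(y - 2)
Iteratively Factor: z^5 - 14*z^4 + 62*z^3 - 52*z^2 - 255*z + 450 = (z - 3)*(z^4 - 11*z^3 + 29*z^2 + 35*z - 150) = (z - 5)*(z - 3)*(z^3 - 6*z^2 - z + 30) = (z - 5)^2*(z - 3)*(z^2 - z - 6) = (z - 5)^2*(z - 3)^2*(z + 2)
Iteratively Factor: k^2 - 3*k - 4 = (k - 4)*(k + 1)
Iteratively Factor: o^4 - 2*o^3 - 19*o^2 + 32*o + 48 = (o - 3)*(o^3 + o^2 - 16*o - 16) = (o - 3)*(o + 1)*(o^2 - 16) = (o - 3)*(o + 1)*(o + 4)*(o - 4)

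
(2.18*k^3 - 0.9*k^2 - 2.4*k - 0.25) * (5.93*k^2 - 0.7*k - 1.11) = 12.9274*k^5 - 6.863*k^4 - 16.0218*k^3 + 1.1965*k^2 + 2.839*k + 0.2775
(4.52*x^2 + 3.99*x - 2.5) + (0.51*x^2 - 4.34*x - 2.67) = 5.03*x^2 - 0.35*x - 5.17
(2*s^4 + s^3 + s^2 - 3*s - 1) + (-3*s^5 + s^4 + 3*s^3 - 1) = -3*s^5 + 3*s^4 + 4*s^3 + s^2 - 3*s - 2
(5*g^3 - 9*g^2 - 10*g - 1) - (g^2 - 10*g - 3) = 5*g^3 - 10*g^2 + 2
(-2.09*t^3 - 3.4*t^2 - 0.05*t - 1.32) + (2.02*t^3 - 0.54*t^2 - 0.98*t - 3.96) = -0.0699999999999998*t^3 - 3.94*t^2 - 1.03*t - 5.28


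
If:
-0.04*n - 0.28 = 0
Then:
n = -7.00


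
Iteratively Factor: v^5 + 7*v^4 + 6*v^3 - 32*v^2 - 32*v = (v + 4)*(v^4 + 3*v^3 - 6*v^2 - 8*v) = (v + 1)*(v + 4)*(v^3 + 2*v^2 - 8*v) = (v - 2)*(v + 1)*(v + 4)*(v^2 + 4*v) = (v - 2)*(v + 1)*(v + 4)^2*(v)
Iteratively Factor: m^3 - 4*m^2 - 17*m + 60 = (m - 3)*(m^2 - m - 20) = (m - 3)*(m + 4)*(m - 5)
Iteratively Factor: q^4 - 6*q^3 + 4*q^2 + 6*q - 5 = (q - 1)*(q^3 - 5*q^2 - q + 5) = (q - 5)*(q - 1)*(q^2 - 1) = (q - 5)*(q - 1)*(q + 1)*(q - 1)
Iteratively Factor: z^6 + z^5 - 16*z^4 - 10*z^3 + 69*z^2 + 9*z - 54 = (z - 3)*(z^5 + 4*z^4 - 4*z^3 - 22*z^2 + 3*z + 18) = (z - 3)*(z + 3)*(z^4 + z^3 - 7*z^2 - z + 6) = (z - 3)*(z - 1)*(z + 3)*(z^3 + 2*z^2 - 5*z - 6) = (z - 3)*(z - 1)*(z + 1)*(z + 3)*(z^2 + z - 6) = (z - 3)*(z - 1)*(z + 1)*(z + 3)^2*(z - 2)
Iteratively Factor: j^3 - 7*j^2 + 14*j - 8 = (j - 4)*(j^2 - 3*j + 2) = (j - 4)*(j - 1)*(j - 2)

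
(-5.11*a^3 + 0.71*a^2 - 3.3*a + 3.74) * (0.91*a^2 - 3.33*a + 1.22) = -4.6501*a^5 + 17.6624*a^4 - 11.6015*a^3 + 15.2586*a^2 - 16.4802*a + 4.5628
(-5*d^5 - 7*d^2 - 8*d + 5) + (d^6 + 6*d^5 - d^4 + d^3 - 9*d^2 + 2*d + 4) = d^6 + d^5 - d^4 + d^3 - 16*d^2 - 6*d + 9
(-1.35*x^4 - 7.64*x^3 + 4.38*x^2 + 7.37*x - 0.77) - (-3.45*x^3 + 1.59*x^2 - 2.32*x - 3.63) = -1.35*x^4 - 4.19*x^3 + 2.79*x^2 + 9.69*x + 2.86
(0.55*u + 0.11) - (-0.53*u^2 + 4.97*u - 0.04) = 0.53*u^2 - 4.42*u + 0.15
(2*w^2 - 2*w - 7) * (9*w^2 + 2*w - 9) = 18*w^4 - 14*w^3 - 85*w^2 + 4*w + 63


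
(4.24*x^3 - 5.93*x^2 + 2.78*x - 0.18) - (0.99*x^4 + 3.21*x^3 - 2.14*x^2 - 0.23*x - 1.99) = -0.99*x^4 + 1.03*x^3 - 3.79*x^2 + 3.01*x + 1.81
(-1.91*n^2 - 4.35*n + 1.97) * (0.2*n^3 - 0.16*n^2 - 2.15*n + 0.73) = -0.382*n^5 - 0.5644*n^4 + 5.1965*n^3 + 7.643*n^2 - 7.411*n + 1.4381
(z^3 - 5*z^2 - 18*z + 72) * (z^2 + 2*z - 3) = z^5 - 3*z^4 - 31*z^3 + 51*z^2 + 198*z - 216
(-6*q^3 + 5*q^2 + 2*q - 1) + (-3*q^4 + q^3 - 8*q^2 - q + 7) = -3*q^4 - 5*q^3 - 3*q^2 + q + 6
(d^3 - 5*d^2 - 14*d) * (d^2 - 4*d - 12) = d^5 - 9*d^4 - 6*d^3 + 116*d^2 + 168*d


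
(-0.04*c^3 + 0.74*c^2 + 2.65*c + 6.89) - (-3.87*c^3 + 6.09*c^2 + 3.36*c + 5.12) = 3.83*c^3 - 5.35*c^2 - 0.71*c + 1.77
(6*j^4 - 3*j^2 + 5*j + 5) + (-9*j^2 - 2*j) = 6*j^4 - 12*j^2 + 3*j + 5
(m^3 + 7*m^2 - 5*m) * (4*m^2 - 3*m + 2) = 4*m^5 + 25*m^4 - 39*m^3 + 29*m^2 - 10*m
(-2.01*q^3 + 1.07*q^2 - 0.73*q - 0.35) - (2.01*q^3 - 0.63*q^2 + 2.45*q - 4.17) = -4.02*q^3 + 1.7*q^2 - 3.18*q + 3.82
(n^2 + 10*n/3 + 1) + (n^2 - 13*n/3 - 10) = 2*n^2 - n - 9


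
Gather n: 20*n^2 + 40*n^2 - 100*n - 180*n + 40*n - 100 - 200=60*n^2 - 240*n - 300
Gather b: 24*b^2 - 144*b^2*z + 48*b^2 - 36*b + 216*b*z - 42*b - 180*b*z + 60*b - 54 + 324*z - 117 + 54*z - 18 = b^2*(72 - 144*z) + b*(36*z - 18) + 378*z - 189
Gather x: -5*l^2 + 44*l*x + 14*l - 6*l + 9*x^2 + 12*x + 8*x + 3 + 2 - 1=-5*l^2 + 8*l + 9*x^2 + x*(44*l + 20) + 4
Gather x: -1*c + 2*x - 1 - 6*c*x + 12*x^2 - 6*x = -c + 12*x^2 + x*(-6*c - 4) - 1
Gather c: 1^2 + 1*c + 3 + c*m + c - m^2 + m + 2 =c*(m + 2) - m^2 + m + 6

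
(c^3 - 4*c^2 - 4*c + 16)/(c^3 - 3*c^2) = (c^3 - 4*c^2 - 4*c + 16)/(c^2*(c - 3))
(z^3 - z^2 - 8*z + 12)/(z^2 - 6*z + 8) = (z^2 + z - 6)/(z - 4)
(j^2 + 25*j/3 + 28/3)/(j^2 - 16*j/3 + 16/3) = (3*j^2 + 25*j + 28)/(3*j^2 - 16*j + 16)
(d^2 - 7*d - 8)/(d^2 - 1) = (d - 8)/(d - 1)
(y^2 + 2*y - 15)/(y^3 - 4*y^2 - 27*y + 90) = 1/(y - 6)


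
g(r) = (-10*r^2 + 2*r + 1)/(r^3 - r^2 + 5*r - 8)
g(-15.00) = 0.62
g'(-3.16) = 0.02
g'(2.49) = 2.08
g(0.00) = -0.12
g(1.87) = -6.88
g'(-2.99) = -0.02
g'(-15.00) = 0.04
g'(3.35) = 0.86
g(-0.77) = 0.50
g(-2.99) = 1.61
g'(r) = (2 - 20*r)/(r^3 - r^2 + 5*r - 8) + (-10*r^2 + 2*r + 1)*(-3*r^2 + 2*r - 5)/(r^3 - r^2 + 5*r - 8)^2 = (10*r^4 - 4*r^3 - 51*r^2 + 162*r - 21)/(r^6 - 2*r^5 + 11*r^4 - 26*r^3 + 41*r^2 - 80*r + 64)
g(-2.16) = 1.49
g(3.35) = -2.98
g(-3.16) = 1.61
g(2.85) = -3.50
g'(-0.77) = -1.03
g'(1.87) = 10.35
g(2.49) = -4.09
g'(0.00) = -0.33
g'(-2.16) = -0.31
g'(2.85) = 1.31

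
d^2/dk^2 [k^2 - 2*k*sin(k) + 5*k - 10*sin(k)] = 2*k*sin(k) + 10*sin(k) - 4*cos(k) + 2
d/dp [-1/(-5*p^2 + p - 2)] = (1 - 10*p)/(5*p^2 - p + 2)^2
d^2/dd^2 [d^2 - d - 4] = 2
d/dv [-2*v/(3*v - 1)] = 2/(3*v - 1)^2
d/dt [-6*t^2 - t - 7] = -12*t - 1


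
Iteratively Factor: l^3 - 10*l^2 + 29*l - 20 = (l - 5)*(l^2 - 5*l + 4) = (l - 5)*(l - 1)*(l - 4)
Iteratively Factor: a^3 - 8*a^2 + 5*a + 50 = (a - 5)*(a^2 - 3*a - 10) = (a - 5)^2*(a + 2)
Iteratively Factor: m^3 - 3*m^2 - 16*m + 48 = (m - 3)*(m^2 - 16) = (m - 4)*(m - 3)*(m + 4)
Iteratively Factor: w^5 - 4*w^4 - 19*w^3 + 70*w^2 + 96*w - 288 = (w + 3)*(w^4 - 7*w^3 + 2*w^2 + 64*w - 96) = (w - 2)*(w + 3)*(w^3 - 5*w^2 - 8*w + 48) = (w - 4)*(w - 2)*(w + 3)*(w^2 - w - 12) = (w - 4)*(w - 2)*(w + 3)^2*(w - 4)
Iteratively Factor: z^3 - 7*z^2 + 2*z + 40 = (z + 2)*(z^2 - 9*z + 20) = (z - 4)*(z + 2)*(z - 5)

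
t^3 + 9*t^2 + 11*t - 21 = (t - 1)*(t + 3)*(t + 7)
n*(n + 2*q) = n^2 + 2*n*q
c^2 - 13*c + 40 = (c - 8)*(c - 5)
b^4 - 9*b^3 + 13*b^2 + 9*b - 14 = (b - 7)*(b - 2)*(b - 1)*(b + 1)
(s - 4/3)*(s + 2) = s^2 + 2*s/3 - 8/3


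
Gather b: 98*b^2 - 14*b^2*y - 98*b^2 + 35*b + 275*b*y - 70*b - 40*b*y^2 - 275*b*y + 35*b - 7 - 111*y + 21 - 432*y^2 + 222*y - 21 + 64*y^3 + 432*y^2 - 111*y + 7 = -14*b^2*y - 40*b*y^2 + 64*y^3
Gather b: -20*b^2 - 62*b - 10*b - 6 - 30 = -20*b^2 - 72*b - 36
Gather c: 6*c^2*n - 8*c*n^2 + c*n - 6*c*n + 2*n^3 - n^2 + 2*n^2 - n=6*c^2*n + c*(-8*n^2 - 5*n) + 2*n^3 + n^2 - n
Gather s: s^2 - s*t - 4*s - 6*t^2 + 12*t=s^2 + s*(-t - 4) - 6*t^2 + 12*t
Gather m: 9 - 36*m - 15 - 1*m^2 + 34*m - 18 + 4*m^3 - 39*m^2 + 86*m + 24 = 4*m^3 - 40*m^2 + 84*m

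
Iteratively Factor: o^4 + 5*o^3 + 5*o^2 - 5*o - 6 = (o + 3)*(o^3 + 2*o^2 - o - 2) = (o + 1)*(o + 3)*(o^2 + o - 2) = (o + 1)*(o + 2)*(o + 3)*(o - 1)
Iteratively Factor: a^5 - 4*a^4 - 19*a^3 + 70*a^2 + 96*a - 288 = (a - 4)*(a^4 - 19*a^2 - 6*a + 72) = (a - 4)*(a + 3)*(a^3 - 3*a^2 - 10*a + 24) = (a - 4)*(a + 3)^2*(a^2 - 6*a + 8) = (a - 4)*(a - 2)*(a + 3)^2*(a - 4)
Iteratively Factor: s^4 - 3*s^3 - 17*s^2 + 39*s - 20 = (s - 1)*(s^3 - 2*s^2 - 19*s + 20) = (s - 1)^2*(s^2 - s - 20) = (s - 5)*(s - 1)^2*(s + 4)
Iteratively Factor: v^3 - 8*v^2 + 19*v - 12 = (v - 3)*(v^2 - 5*v + 4) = (v - 3)*(v - 1)*(v - 4)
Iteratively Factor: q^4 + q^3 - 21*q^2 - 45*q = (q + 3)*(q^3 - 2*q^2 - 15*q) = (q + 3)^2*(q^2 - 5*q) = q*(q + 3)^2*(q - 5)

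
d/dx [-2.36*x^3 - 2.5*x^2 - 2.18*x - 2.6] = -7.08*x^2 - 5.0*x - 2.18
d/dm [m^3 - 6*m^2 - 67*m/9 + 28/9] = 3*m^2 - 12*m - 67/9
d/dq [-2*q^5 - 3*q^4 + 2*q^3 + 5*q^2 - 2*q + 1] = -10*q^4 - 12*q^3 + 6*q^2 + 10*q - 2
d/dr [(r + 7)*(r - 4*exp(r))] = r - (r + 7)*(4*exp(r) - 1) - 4*exp(r)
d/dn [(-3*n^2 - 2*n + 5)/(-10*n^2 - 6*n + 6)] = (-n^2 + 32*n + 9)/(2*(25*n^4 + 30*n^3 - 21*n^2 - 18*n + 9))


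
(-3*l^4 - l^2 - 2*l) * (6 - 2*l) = 6*l^5 - 18*l^4 + 2*l^3 - 2*l^2 - 12*l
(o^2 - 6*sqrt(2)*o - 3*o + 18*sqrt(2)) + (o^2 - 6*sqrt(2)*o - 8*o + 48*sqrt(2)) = 2*o^2 - 12*sqrt(2)*o - 11*o + 66*sqrt(2)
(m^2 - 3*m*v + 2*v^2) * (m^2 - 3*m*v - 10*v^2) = m^4 - 6*m^3*v + m^2*v^2 + 24*m*v^3 - 20*v^4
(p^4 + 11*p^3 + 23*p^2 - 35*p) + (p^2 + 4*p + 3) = p^4 + 11*p^3 + 24*p^2 - 31*p + 3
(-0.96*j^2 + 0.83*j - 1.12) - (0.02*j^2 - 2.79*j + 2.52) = -0.98*j^2 + 3.62*j - 3.64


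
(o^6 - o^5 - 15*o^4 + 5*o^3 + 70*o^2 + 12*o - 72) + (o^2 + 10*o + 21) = o^6 - o^5 - 15*o^4 + 5*o^3 + 71*o^2 + 22*o - 51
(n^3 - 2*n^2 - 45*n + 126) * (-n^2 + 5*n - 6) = -n^5 + 7*n^4 + 29*n^3 - 339*n^2 + 900*n - 756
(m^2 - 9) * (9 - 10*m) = -10*m^3 + 9*m^2 + 90*m - 81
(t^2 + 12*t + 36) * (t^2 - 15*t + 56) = t^4 - 3*t^3 - 88*t^2 + 132*t + 2016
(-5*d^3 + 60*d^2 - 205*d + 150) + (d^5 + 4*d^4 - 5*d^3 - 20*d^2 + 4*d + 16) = d^5 + 4*d^4 - 10*d^3 + 40*d^2 - 201*d + 166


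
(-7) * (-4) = 28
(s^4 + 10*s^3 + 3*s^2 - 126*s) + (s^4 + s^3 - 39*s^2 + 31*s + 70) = 2*s^4 + 11*s^3 - 36*s^2 - 95*s + 70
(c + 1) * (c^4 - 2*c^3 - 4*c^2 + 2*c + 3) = c^5 - c^4 - 6*c^3 - 2*c^2 + 5*c + 3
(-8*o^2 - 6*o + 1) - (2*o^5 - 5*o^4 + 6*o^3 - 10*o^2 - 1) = -2*o^5 + 5*o^4 - 6*o^3 + 2*o^2 - 6*o + 2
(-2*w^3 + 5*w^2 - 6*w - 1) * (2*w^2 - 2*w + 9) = -4*w^5 + 14*w^4 - 40*w^3 + 55*w^2 - 52*w - 9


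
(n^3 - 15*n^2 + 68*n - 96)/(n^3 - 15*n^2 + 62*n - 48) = (n^2 - 7*n + 12)/(n^2 - 7*n + 6)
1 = 1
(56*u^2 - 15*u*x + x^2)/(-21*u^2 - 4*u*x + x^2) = (-8*u + x)/(3*u + x)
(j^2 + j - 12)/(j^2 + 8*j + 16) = (j - 3)/(j + 4)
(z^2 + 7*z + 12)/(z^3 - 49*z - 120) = (z + 4)/(z^2 - 3*z - 40)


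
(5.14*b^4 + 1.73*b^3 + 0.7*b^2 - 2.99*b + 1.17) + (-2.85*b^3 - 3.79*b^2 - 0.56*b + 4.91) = 5.14*b^4 - 1.12*b^3 - 3.09*b^2 - 3.55*b + 6.08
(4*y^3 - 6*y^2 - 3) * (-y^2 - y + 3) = -4*y^5 + 2*y^4 + 18*y^3 - 15*y^2 + 3*y - 9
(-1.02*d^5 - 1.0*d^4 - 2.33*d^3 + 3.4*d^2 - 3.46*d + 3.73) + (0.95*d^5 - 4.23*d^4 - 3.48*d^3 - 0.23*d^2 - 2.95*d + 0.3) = -0.0700000000000001*d^5 - 5.23*d^4 - 5.81*d^3 + 3.17*d^2 - 6.41*d + 4.03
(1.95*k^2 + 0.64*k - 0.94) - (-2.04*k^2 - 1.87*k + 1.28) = 3.99*k^2 + 2.51*k - 2.22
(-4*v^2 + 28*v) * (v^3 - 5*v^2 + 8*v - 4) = -4*v^5 + 48*v^4 - 172*v^3 + 240*v^2 - 112*v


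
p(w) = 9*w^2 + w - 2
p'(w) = 18*w + 1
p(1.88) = 31.69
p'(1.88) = 34.84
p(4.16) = 157.91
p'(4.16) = 75.88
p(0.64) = 2.33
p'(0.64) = 12.52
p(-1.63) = 20.28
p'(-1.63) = -28.34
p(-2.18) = 38.59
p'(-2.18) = -38.24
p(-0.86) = 3.80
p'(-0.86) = -14.48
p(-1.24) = 10.60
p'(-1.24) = -21.32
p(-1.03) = 6.52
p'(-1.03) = -17.54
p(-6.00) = 316.00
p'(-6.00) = -107.00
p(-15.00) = 2008.00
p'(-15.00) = -269.00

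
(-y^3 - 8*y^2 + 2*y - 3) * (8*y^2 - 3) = -8*y^5 - 64*y^4 + 19*y^3 - 6*y + 9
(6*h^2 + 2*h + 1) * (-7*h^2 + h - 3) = -42*h^4 - 8*h^3 - 23*h^2 - 5*h - 3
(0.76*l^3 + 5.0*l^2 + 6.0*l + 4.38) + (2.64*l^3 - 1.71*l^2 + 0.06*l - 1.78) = 3.4*l^3 + 3.29*l^2 + 6.06*l + 2.6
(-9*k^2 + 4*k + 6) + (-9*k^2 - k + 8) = -18*k^2 + 3*k + 14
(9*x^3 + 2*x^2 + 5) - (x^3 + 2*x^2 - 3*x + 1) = 8*x^3 + 3*x + 4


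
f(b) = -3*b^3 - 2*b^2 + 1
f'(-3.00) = -69.00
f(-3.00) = 64.00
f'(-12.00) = -1248.00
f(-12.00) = 4897.00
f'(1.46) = -25.02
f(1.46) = -12.60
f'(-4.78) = -186.52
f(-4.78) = 282.95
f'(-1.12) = -6.81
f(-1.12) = 2.71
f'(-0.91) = -3.81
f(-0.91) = 1.60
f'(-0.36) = 0.27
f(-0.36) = 0.88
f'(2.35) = -59.10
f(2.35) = -48.98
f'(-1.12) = -6.81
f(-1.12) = 2.71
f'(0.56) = -5.06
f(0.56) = -0.15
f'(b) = -9*b^2 - 4*b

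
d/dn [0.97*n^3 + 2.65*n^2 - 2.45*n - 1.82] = 2.91*n^2 + 5.3*n - 2.45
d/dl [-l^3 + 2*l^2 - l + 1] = -3*l^2 + 4*l - 1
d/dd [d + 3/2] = 1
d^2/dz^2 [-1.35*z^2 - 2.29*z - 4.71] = -2.70000000000000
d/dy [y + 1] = 1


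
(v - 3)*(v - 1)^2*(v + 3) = v^4 - 2*v^3 - 8*v^2 + 18*v - 9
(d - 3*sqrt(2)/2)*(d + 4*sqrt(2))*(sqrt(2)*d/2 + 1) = sqrt(2)*d^3/2 + 7*d^2/2 - 7*sqrt(2)*d/2 - 12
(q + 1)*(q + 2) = q^2 + 3*q + 2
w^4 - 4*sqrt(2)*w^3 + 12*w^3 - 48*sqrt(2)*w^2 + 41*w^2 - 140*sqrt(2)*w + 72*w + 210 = (w + 5)*(w + 7)*(w - 3*sqrt(2))*(w - sqrt(2))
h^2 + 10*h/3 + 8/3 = (h + 4/3)*(h + 2)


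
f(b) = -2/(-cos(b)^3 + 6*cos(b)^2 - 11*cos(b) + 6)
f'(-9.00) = -0.04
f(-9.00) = -0.09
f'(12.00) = -21.32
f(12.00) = -5.14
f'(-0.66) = -13.19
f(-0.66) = -3.56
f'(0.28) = 181.77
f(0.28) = -24.24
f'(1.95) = 0.25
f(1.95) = -0.18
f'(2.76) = 0.04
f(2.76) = -0.09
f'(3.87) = -0.09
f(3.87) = -0.11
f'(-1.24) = -1.53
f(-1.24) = -0.66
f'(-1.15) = -2.02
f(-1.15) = -0.82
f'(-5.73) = 22.94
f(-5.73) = -5.43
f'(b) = -2*(-3*sin(b)*cos(b)^2 + 12*sin(b)*cos(b) - 11*sin(b))/(-cos(b)^3 + 6*cos(b)^2 - 11*cos(b) + 6)^2 = 2*(3*cos(b)^2 - 12*cos(b) + 11)*sin(b)/(cos(b)^3 - 6*cos(b)^2 + 11*cos(b) - 6)^2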